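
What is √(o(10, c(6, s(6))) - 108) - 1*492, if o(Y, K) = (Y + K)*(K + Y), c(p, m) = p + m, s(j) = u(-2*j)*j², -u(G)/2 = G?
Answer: -492 + 2*√193573 ≈ 387.94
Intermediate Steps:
u(G) = -2*G
s(j) = 4*j³ (s(j) = (-(-4)*j)*j² = (4*j)*j² = 4*j³)
c(p, m) = m + p
o(Y, K) = (K + Y)² (o(Y, K) = (K + Y)*(K + Y) = (K + Y)²)
√(o(10, c(6, s(6))) - 108) - 1*492 = √(((4*6³ + 6) + 10)² - 108) - 1*492 = √(((4*216 + 6) + 10)² - 108) - 492 = √(((864 + 6) + 10)² - 108) - 492 = √((870 + 10)² - 108) - 492 = √(880² - 108) - 492 = √(774400 - 108) - 492 = √774292 - 492 = 2*√193573 - 492 = -492 + 2*√193573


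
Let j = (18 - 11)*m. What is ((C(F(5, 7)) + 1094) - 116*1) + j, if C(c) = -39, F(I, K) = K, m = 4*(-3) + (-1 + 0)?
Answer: 848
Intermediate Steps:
m = -13 (m = -12 - 1 = -13)
j = -91 (j = (18 - 11)*(-13) = 7*(-13) = -91)
((C(F(5, 7)) + 1094) - 116*1) + j = ((-39 + 1094) - 116*1) - 91 = (1055 - 116) - 91 = 939 - 91 = 848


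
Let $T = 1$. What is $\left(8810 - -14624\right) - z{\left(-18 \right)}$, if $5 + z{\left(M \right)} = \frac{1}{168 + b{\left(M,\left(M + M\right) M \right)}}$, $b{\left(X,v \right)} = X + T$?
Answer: $\frac{3539288}{151} \approx 23439.0$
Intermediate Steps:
$b{\left(X,v \right)} = 1 + X$ ($b{\left(X,v \right)} = X + 1 = 1 + X$)
$z{\left(M \right)} = -5 + \frac{1}{169 + M}$ ($z{\left(M \right)} = -5 + \frac{1}{168 + \left(1 + M\right)} = -5 + \frac{1}{169 + M}$)
$\left(8810 - -14624\right) - z{\left(-18 \right)} = \left(8810 - -14624\right) - \frac{-844 - -90}{169 - 18} = \left(8810 + 14624\right) - \frac{-844 + 90}{151} = 23434 - \frac{1}{151} \left(-754\right) = 23434 - - \frac{754}{151} = 23434 + \frac{754}{151} = \frac{3539288}{151}$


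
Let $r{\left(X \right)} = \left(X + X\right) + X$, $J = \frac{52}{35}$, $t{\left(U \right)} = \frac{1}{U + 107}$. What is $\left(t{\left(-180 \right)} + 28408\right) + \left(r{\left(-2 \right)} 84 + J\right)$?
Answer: $\frac{71298481}{2555} \approx 27905.0$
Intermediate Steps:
$t{\left(U \right)} = \frac{1}{107 + U}$
$J = \frac{52}{35}$ ($J = 52 \cdot \frac{1}{35} = \frac{52}{35} \approx 1.4857$)
$r{\left(X \right)} = 3 X$ ($r{\left(X \right)} = 2 X + X = 3 X$)
$\left(t{\left(-180 \right)} + 28408\right) + \left(r{\left(-2 \right)} 84 + J\right) = \left(\frac{1}{107 - 180} + 28408\right) + \left(3 \left(-2\right) 84 + \frac{52}{35}\right) = \left(\frac{1}{-73} + 28408\right) + \left(\left(-6\right) 84 + \frac{52}{35}\right) = \left(- \frac{1}{73} + 28408\right) + \left(-504 + \frac{52}{35}\right) = \frac{2073783}{73} - \frac{17588}{35} = \frac{71298481}{2555}$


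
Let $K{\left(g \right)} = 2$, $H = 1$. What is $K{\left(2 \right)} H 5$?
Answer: $10$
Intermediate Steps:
$K{\left(2 \right)} H 5 = 2 \cdot 1 \cdot 5 = 2 \cdot 5 = 10$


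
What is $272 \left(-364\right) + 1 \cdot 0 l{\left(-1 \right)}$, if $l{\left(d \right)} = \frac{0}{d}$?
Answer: $-99008$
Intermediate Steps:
$l{\left(d \right)} = 0$
$272 \left(-364\right) + 1 \cdot 0 l{\left(-1 \right)} = 272 \left(-364\right) + 1 \cdot 0 \cdot 0 = -99008 + 0 \cdot 0 = -99008 + 0 = -99008$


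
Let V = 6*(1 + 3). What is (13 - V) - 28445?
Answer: -28456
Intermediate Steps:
V = 24 (V = 6*4 = 24)
(13 - V) - 28445 = (13 - 1*24) - 28445 = (13 - 24) - 28445 = -11 - 28445 = -28456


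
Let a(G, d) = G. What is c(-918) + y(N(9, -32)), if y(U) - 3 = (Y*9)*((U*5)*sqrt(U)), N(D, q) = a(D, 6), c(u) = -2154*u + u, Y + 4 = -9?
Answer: 1960662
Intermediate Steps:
Y = -13 (Y = -4 - 9 = -13)
c(u) = -2153*u
N(D, q) = D
y(U) = 3 - 585*U**(3/2) (y(U) = 3 + (-13*9)*((U*5)*sqrt(U)) = 3 - 117*5*U*sqrt(U) = 3 - 585*U**(3/2))
c(-918) + y(N(9, -32)) = -2153*(-918) + (3 - 585*9**(3/2)) = 1976454 + (3 - 585*27) = 1976454 + (3 - 15795) = 1976454 - 15792 = 1960662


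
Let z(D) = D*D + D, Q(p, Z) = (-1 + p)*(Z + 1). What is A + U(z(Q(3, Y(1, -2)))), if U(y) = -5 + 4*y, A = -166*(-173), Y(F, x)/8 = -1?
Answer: 29441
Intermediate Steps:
Y(F, x) = -8 (Y(F, x) = 8*(-1) = -8)
Q(p, Z) = (1 + Z)*(-1 + p) (Q(p, Z) = (-1 + p)*(1 + Z) = (1 + Z)*(-1 + p))
A = 28718
z(D) = D + D**2 (z(D) = D**2 + D = D + D**2)
A + U(z(Q(3, Y(1, -2)))) = 28718 + (-5 + 4*((-1 + 3 - 1*(-8) - 8*3)*(1 + (-1 + 3 - 1*(-8) - 8*3)))) = 28718 + (-5 + 4*((-1 + 3 + 8 - 24)*(1 + (-1 + 3 + 8 - 24)))) = 28718 + (-5 + 4*(-14*(1 - 14))) = 28718 + (-5 + 4*(-14*(-13))) = 28718 + (-5 + 4*182) = 28718 + (-5 + 728) = 28718 + 723 = 29441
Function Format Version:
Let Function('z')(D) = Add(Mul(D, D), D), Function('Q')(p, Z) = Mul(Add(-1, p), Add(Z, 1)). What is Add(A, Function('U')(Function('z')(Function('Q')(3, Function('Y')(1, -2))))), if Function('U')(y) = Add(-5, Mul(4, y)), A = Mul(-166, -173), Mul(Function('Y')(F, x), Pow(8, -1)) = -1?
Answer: 29441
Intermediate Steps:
Function('Y')(F, x) = -8 (Function('Y')(F, x) = Mul(8, -1) = -8)
Function('Q')(p, Z) = Mul(Add(1, Z), Add(-1, p)) (Function('Q')(p, Z) = Mul(Add(-1, p), Add(1, Z)) = Mul(Add(1, Z), Add(-1, p)))
A = 28718
Function('z')(D) = Add(D, Pow(D, 2)) (Function('z')(D) = Add(Pow(D, 2), D) = Add(D, Pow(D, 2)))
Add(A, Function('U')(Function('z')(Function('Q')(3, Function('Y')(1, -2))))) = Add(28718, Add(-5, Mul(4, Mul(Add(-1, 3, Mul(-1, -8), Mul(-8, 3)), Add(1, Add(-1, 3, Mul(-1, -8), Mul(-8, 3))))))) = Add(28718, Add(-5, Mul(4, Mul(Add(-1, 3, 8, -24), Add(1, Add(-1, 3, 8, -24)))))) = Add(28718, Add(-5, Mul(4, Mul(-14, Add(1, -14))))) = Add(28718, Add(-5, Mul(4, Mul(-14, -13)))) = Add(28718, Add(-5, Mul(4, 182))) = Add(28718, Add(-5, 728)) = Add(28718, 723) = 29441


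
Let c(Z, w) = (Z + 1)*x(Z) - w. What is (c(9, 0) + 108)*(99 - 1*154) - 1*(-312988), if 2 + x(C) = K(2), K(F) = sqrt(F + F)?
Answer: 307048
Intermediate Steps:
K(F) = sqrt(2)*sqrt(F) (K(F) = sqrt(2*F) = sqrt(2)*sqrt(F))
x(C) = 0 (x(C) = -2 + sqrt(2)*sqrt(2) = -2 + 2 = 0)
c(Z, w) = -w (c(Z, w) = (Z + 1)*0 - w = (1 + Z)*0 - w = 0 - w = -w)
(c(9, 0) + 108)*(99 - 1*154) - 1*(-312988) = (-1*0 + 108)*(99 - 1*154) - 1*(-312988) = (0 + 108)*(99 - 154) + 312988 = 108*(-55) + 312988 = -5940 + 312988 = 307048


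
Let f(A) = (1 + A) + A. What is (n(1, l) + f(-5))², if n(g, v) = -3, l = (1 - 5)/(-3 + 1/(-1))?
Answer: 144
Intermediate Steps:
f(A) = 1 + 2*A
l = 1 (l = -4/(-3 - 1) = -4/(-4) = -4*(-¼) = 1)
(n(1, l) + f(-5))² = (-3 + (1 + 2*(-5)))² = (-3 + (1 - 10))² = (-3 - 9)² = (-12)² = 144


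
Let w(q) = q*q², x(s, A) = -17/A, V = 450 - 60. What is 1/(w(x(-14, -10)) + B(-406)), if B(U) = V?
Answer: 1000/394913 ≈ 0.0025322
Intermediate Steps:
V = 390
B(U) = 390
w(q) = q³
1/(w(x(-14, -10)) + B(-406)) = 1/((-17/(-10))³ + 390) = 1/((-17*(-⅒))³ + 390) = 1/((17/10)³ + 390) = 1/(4913/1000 + 390) = 1/(394913/1000) = 1000/394913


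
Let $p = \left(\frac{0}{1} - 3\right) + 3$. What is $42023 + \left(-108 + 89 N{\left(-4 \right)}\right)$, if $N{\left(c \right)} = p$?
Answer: $41915$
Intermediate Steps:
$p = 0$ ($p = \left(0 \cdot 1 - 3\right) + 3 = \left(0 - 3\right) + 3 = -3 + 3 = 0$)
$N{\left(c \right)} = 0$
$42023 + \left(-108 + 89 N{\left(-4 \right)}\right) = 42023 + \left(-108 + 89 \cdot 0\right) = 42023 + \left(-108 + 0\right) = 42023 - 108 = 41915$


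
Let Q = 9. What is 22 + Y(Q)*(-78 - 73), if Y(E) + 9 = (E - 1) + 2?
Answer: -129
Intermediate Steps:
Y(E) = -8 + E (Y(E) = -9 + ((E - 1) + 2) = -9 + ((-1 + E) + 2) = -9 + (1 + E) = -8 + E)
22 + Y(Q)*(-78 - 73) = 22 + (-8 + 9)*(-78 - 73) = 22 + 1*(-151) = 22 - 151 = -129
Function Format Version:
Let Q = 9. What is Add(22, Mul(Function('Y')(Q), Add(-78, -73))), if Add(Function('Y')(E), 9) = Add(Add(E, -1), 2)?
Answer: -129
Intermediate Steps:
Function('Y')(E) = Add(-8, E) (Function('Y')(E) = Add(-9, Add(Add(E, -1), 2)) = Add(-9, Add(Add(-1, E), 2)) = Add(-9, Add(1, E)) = Add(-8, E))
Add(22, Mul(Function('Y')(Q), Add(-78, -73))) = Add(22, Mul(Add(-8, 9), Add(-78, -73))) = Add(22, Mul(1, -151)) = Add(22, -151) = -129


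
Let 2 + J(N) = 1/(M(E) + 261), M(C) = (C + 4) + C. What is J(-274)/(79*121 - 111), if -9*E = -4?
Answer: -4777/22609064 ≈ -0.00021129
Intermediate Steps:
E = 4/9 (E = -⅑*(-4) = 4/9 ≈ 0.44444)
M(C) = 4 + 2*C (M(C) = (4 + C) + C = 4 + 2*C)
J(N) = -4777/2393 (J(N) = -2 + 1/((4 + 2*(4/9)) + 261) = -2 + 1/((4 + 8/9) + 261) = -2 + 1/(44/9 + 261) = -2 + 1/(2393/9) = -2 + 9/2393 = -4777/2393)
J(-274)/(79*121 - 111) = -4777/(2393*(79*121 - 111)) = -4777/(2393*(9559 - 111)) = -4777/2393/9448 = -4777/2393*1/9448 = -4777/22609064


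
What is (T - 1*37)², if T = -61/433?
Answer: 258630724/187489 ≈ 1379.4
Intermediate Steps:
T = -61/433 (T = -61*1/433 = -61/433 ≈ -0.14088)
(T - 1*37)² = (-61/433 - 1*37)² = (-61/433 - 37)² = (-16082/433)² = 258630724/187489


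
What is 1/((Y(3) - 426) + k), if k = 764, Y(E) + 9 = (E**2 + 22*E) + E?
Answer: 1/407 ≈ 0.0024570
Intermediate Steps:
Y(E) = -9 + E**2 + 23*E (Y(E) = -9 + ((E**2 + 22*E) + E) = -9 + (E**2 + 23*E) = -9 + E**2 + 23*E)
1/((Y(3) - 426) + k) = 1/(((-9 + 3**2 + 23*3) - 426) + 764) = 1/(((-9 + 9 + 69) - 426) + 764) = 1/((69 - 426) + 764) = 1/(-357 + 764) = 1/407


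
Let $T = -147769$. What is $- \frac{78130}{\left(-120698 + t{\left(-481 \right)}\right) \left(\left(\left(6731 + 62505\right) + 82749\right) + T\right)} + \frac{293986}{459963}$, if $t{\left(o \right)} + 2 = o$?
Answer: $\frac{10730937038989}{16785334349532} \approx 0.6393$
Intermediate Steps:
$t{\left(o \right)} = -2 + o$
$- \frac{78130}{\left(-120698 + t{\left(-481 \right)}\right) \left(\left(\left(6731 + 62505\right) + 82749\right) + T\right)} + \frac{293986}{459963} = - \frac{78130}{\left(-120698 - 483\right) \left(\left(\left(6731 + 62505\right) + 82749\right) - 147769\right)} + \frac{293986}{459963} = - \frac{78130}{\left(-120698 - 483\right) \left(\left(69236 + 82749\right) - 147769\right)} + 293986 \cdot \frac{1}{459963} = - \frac{78130}{\left(-121181\right) \left(151985 - 147769\right)} + \frac{41998}{65709} = - \frac{78130}{\left(-121181\right) 4216} + \frac{41998}{65709} = - \frac{78130}{-510899096} + \frac{41998}{65709} = \left(-78130\right) \left(- \frac{1}{510899096}\right) + \frac{41998}{65709} = \frac{39065}{255449548} + \frac{41998}{65709} = \frac{10730937038989}{16785334349532}$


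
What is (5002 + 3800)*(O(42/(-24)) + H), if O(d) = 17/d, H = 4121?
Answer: 253312758/7 ≈ 3.6188e+7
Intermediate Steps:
(5002 + 3800)*(O(42/(-24)) + H) = (5002 + 3800)*(17/((42/(-24))) + 4121) = 8802*(17/((42*(-1/24))) + 4121) = 8802*(17/(-7/4) + 4121) = 8802*(17*(-4/7) + 4121) = 8802*(-68/7 + 4121) = 8802*(28779/7) = 253312758/7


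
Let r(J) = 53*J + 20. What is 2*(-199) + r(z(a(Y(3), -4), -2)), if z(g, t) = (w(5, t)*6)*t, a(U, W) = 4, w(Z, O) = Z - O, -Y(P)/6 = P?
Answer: -4830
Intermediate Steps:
Y(P) = -6*P
z(g, t) = t*(30 - 6*t) (z(g, t) = ((5 - t)*6)*t = (30 - 6*t)*t = t*(30 - 6*t))
r(J) = 20 + 53*J
2*(-199) + r(z(a(Y(3), -4), -2)) = 2*(-199) + (20 + 53*(6*(-2)*(5 - 1*(-2)))) = -398 + (20 + 53*(6*(-2)*(5 + 2))) = -398 + (20 + 53*(6*(-2)*7)) = -398 + (20 + 53*(-84)) = -398 + (20 - 4452) = -398 - 4432 = -4830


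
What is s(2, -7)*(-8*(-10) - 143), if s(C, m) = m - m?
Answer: 0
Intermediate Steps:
s(C, m) = 0
s(2, -7)*(-8*(-10) - 143) = 0*(-8*(-10) - 143) = 0*(80 - 143) = 0*(-63) = 0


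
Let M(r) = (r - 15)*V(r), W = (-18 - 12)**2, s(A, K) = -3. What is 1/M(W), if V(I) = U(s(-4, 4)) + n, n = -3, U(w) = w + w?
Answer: -1/7965 ≈ -0.00012555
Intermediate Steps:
U(w) = 2*w
V(I) = -9 (V(I) = 2*(-3) - 3 = -6 - 3 = -9)
W = 900 (W = (-30)**2 = 900)
M(r) = 135 - 9*r (M(r) = (r - 15)*(-9) = (-15 + r)*(-9) = 135 - 9*r)
1/M(W) = 1/(135 - 9*900) = 1/(135 - 8100) = 1/(-7965) = -1/7965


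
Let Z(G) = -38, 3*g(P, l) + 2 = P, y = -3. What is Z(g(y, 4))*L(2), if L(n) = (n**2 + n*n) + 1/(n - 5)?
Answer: -874/3 ≈ -291.33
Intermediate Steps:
g(P, l) = -2/3 + P/3
L(n) = 1/(-5 + n) + 2*n**2 (L(n) = (n**2 + n**2) + 1/(-5 + n) = 2*n**2 + 1/(-5 + n) = 1/(-5 + n) + 2*n**2)
Z(g(y, 4))*L(2) = -38*(1 - 10*2**2 + 2*2**3)/(-5 + 2) = -38*(1 - 10*4 + 2*8)/(-3) = -(-38)*(1 - 40 + 16)/3 = -(-38)*(-23)/3 = -38*23/3 = -874/3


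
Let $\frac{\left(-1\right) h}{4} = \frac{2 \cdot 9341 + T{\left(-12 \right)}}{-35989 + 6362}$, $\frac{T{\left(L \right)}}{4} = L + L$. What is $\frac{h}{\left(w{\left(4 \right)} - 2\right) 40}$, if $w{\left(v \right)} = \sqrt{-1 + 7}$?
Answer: $\frac{9293}{148135} + \frac{9293 \sqrt{6}}{296270} \approx 0.13957$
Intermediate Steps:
$w{\left(v \right)} = \sqrt{6}$
$T{\left(L \right)} = 8 L$ ($T{\left(L \right)} = 4 \left(L + L\right) = 4 \cdot 2 L = 8 L$)
$h = \frac{74344}{29627}$ ($h = - 4 \frac{2 \cdot 9341 + 8 \left(-12\right)}{-35989 + 6362} = - 4 \frac{18682 - 96}{-29627} = - 4 \cdot 18586 \left(- \frac{1}{29627}\right) = \left(-4\right) \left(- \frac{18586}{29627}\right) = \frac{74344}{29627} \approx 2.5093$)
$\frac{h}{\left(w{\left(4 \right)} - 2\right) 40} = \frac{74344}{29627 \left(\sqrt{6} - 2\right) 40} = \frac{74344}{29627 \left(-2 + \sqrt{6}\right) 40} = \frac{74344}{29627 \left(-80 + 40 \sqrt{6}\right)}$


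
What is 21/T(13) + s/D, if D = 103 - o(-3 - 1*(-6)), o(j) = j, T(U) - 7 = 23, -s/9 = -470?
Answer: 43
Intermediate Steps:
s = 4230 (s = -9*(-470) = 4230)
T(U) = 30 (T(U) = 7 + 23 = 30)
D = 100 (D = 103 - (-3 - 1*(-6)) = 103 - (-3 + 6) = 103 - 1*3 = 103 - 3 = 100)
21/T(13) + s/D = 21/30 + 4230/100 = 21*(1/30) + 4230*(1/100) = 7/10 + 423/10 = 43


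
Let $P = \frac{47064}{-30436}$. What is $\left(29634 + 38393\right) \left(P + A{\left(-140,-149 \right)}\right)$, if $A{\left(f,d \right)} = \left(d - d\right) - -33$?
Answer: $\frac{16280969937}{7609} \approx 2.1397 \cdot 10^{6}$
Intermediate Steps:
$A{\left(f,d \right)} = 33$ ($A{\left(f,d \right)} = 0 + 33 = 33$)
$P = - \frac{11766}{7609}$ ($P = 47064 \left(- \frac{1}{30436}\right) = - \frac{11766}{7609} \approx -1.5463$)
$\left(29634 + 38393\right) \left(P + A{\left(-140,-149 \right)}\right) = \left(29634 + 38393\right) \left(- \frac{11766}{7609} + 33\right) = 68027 \cdot \frac{239331}{7609} = \frac{16280969937}{7609}$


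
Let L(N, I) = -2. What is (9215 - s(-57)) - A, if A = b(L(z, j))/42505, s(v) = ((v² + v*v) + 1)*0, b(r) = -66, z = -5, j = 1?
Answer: 391683641/42505 ≈ 9215.0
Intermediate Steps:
s(v) = 0 (s(v) = ((v² + v²) + 1)*0 = (2*v² + 1)*0 = (1 + 2*v²)*0 = 0)
A = -66/42505 ≈ -0.0015528
(9215 - s(-57)) - A = (9215 - 1*0) - 1*(-66/42505) = (9215 + 0) + 66/42505 = 9215 + 66/42505 = 391683641/42505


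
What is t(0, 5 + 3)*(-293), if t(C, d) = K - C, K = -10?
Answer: 2930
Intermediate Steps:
t(C, d) = -10 - C
t(0, 5 + 3)*(-293) = (-10 - 1*0)*(-293) = (-10 + 0)*(-293) = -10*(-293) = 2930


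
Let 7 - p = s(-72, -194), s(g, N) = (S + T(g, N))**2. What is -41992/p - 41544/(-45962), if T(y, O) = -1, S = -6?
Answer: 68992184/68943 ≈ 1000.7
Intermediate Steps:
s(g, N) = 49 (s(g, N) = (-6 - 1)**2 = (-7)**2 = 49)
p = -42 (p = 7 - 1*49 = 7 - 49 = -42)
-41992/p - 41544/(-45962) = -41992/(-42) - 41544/(-45962) = -41992*(-1/42) - 41544*(-1/45962) = 20996/21 + 20772/22981 = 68992184/68943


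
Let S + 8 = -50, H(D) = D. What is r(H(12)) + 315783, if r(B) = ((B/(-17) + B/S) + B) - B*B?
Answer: 155615493/493 ≈ 3.1565e+5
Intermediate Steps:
S = -58 (S = -8 - 50 = -58)
r(B) = -B² + 911*B/986 (r(B) = ((B/(-17) + B/(-58)) + B) - B*B = ((B*(-1/17) + B*(-1/58)) + B) - B² = ((-B/17 - B/58) + B) - B² = (-75*B/986 + B) - B² = 911*B/986 - B² = -B² + 911*B/986)
r(H(12)) + 315783 = (1/986)*12*(911 - 986*12) + 315783 = (1/986)*12*(911 - 11832) + 315783 = (1/986)*12*(-10921) + 315783 = -65526/493 + 315783 = 155615493/493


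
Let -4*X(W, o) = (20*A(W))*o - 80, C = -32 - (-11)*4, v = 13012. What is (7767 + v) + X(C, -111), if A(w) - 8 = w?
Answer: 31899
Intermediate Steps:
A(w) = 8 + w
C = 12 (C = -32 - 1*(-44) = -32 + 44 = 12)
X(W, o) = 20 - o*(160 + 20*W)/4 (X(W, o) = -((20*(8 + W))*o - 80)/4 = -((160 + 20*W)*o - 80)/4 = -(o*(160 + 20*W) - 80)/4 = -(-80 + o*(160 + 20*W))/4 = 20 - o*(160 + 20*W)/4)
(7767 + v) + X(C, -111) = (7767 + 13012) + (20 - 5*(-111)*(8 + 12)) = 20779 + (20 - 5*(-111)*20) = 20779 + (20 + 11100) = 20779 + 11120 = 31899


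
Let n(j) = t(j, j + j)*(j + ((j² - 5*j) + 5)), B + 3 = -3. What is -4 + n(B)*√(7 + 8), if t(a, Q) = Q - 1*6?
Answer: -4 - 1170*√15 ≈ -4535.4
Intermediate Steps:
B = -6 (B = -3 - 3 = -6)
t(a, Q) = -6 + Q (t(a, Q) = Q - 6 = -6 + Q)
n(j) = (-6 + 2*j)*(5 + j² - 4*j) (n(j) = (-6 + (j + j))*(j + ((j² - 5*j) + 5)) = (-6 + 2*j)*(j + (5 + j² - 5*j)) = (-6 + 2*j)*(5 + j² - 4*j))
-4 + n(B)*√(7 + 8) = -4 + (2*(-3 - 6)*(5 + (-6)² - 4*(-6)))*√(7 + 8) = -4 + (2*(-9)*(5 + 36 + 24))*√15 = -4 + (2*(-9)*65)*√15 = -4 - 1170*√15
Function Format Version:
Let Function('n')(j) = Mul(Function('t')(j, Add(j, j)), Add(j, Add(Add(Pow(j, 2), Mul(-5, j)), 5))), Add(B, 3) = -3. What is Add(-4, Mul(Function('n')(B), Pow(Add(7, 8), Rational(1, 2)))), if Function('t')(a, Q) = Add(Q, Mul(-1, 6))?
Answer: Add(-4, Mul(-1170, Pow(15, Rational(1, 2)))) ≈ -4535.4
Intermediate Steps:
B = -6 (B = Add(-3, -3) = -6)
Function('t')(a, Q) = Add(-6, Q) (Function('t')(a, Q) = Add(Q, -6) = Add(-6, Q))
Function('n')(j) = Mul(Add(-6, Mul(2, j)), Add(5, Pow(j, 2), Mul(-4, j))) (Function('n')(j) = Mul(Add(-6, Add(j, j)), Add(j, Add(Add(Pow(j, 2), Mul(-5, j)), 5))) = Mul(Add(-6, Mul(2, j)), Add(j, Add(5, Pow(j, 2), Mul(-5, j)))) = Mul(Add(-6, Mul(2, j)), Add(5, Pow(j, 2), Mul(-4, j))))
Add(-4, Mul(Function('n')(B), Pow(Add(7, 8), Rational(1, 2)))) = Add(-4, Mul(Mul(2, Add(-3, -6), Add(5, Pow(-6, 2), Mul(-4, -6))), Pow(Add(7, 8), Rational(1, 2)))) = Add(-4, Mul(Mul(2, -9, Add(5, 36, 24)), Pow(15, Rational(1, 2)))) = Add(-4, Mul(Mul(2, -9, 65), Pow(15, Rational(1, 2)))) = Add(-4, Mul(-1170, Pow(15, Rational(1, 2))))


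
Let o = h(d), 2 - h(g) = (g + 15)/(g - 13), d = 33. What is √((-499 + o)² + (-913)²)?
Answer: 11*√223754/5 ≈ 1040.7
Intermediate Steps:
h(g) = 2 - (15 + g)/(-13 + g) (h(g) = 2 - (g + 15)/(g - 13) = 2 - (15 + g)/(-13 + g))
o = -⅖ (o = (-41 + 33)/(-13 + 33) = -8/20 = (1/20)*(-8) = -⅖ ≈ -0.40000)
√((-499 + o)² + (-913)²) = √((-499 - ⅖)² + (-913)²) = √((-2497/5)² + 833569) = √(6235009/25 + 833569) = √(27074234/25) = 11*√223754/5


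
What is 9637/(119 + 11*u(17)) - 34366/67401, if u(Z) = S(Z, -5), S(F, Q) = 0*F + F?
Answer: 23667683/763878 ≈ 30.984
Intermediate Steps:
S(F, Q) = F (S(F, Q) = 0 + F = F)
u(Z) = Z
9637/(119 + 11*u(17)) - 34366/67401 = 9637/(119 + 11*17) - 34366/67401 = 9637/(119 + 187) - 34366*1/67401 = 9637/306 - 34366/67401 = 23667683/763878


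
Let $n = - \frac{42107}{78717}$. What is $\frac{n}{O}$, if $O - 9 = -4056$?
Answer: $\frac{42107}{318567699} \approx 0.00013218$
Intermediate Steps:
$O = -4047$ ($O = 9 - 4056 = -4047$)
$n = - \frac{42107}{78717}$ ($n = \left(-42107\right) \frac{1}{78717} = - \frac{42107}{78717} \approx -0.53492$)
$\frac{n}{O} = - \frac{42107}{78717 \left(-4047\right)} = \left(- \frac{42107}{78717}\right) \left(- \frac{1}{4047}\right) = \frac{42107}{318567699}$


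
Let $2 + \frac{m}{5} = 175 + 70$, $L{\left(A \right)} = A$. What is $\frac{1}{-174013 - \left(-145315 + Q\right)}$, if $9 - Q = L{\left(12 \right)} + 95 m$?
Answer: $\frac{1}{86730} \approx 1.153 \cdot 10^{-5}$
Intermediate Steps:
$m = 1215$ ($m = -10 + 5 \left(175 + 70\right) = -10 + 5 \cdot 245 = -10 + 1225 = 1215$)
$Q = -115428$ ($Q = 9 - \left(12 + 95 \cdot 1215\right) = 9 - \left(12 + 115425\right) = 9 - 115437 = -115428$)
$\frac{1}{-174013 - \left(-145315 + Q\right)} = \frac{1}{-174013 + \left(145315 - -115428\right)} = \frac{1}{-174013 + \left(145315 + 115428\right)} = \frac{1}{-174013 + 260743} = \frac{1}{86730}$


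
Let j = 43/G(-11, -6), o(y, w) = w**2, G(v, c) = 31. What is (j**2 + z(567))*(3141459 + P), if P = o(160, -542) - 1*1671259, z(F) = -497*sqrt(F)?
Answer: 3261569436/961 - 7890210972*sqrt(7) ≈ -2.0872e+10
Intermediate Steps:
j = 43/31 ≈ 1.3871
P = -1377495 (P = (-542)**2 - 1*1671259 = 293764 - 1671259 = -1377495)
(j**2 + z(567))*(3141459 + P) = ((43/31)**2 - 4473*sqrt(7))*(3141459 - 1377495) = (1849/961 - 4473*sqrt(7))*1763964 = 3261569436/961 - 7890210972*sqrt(7)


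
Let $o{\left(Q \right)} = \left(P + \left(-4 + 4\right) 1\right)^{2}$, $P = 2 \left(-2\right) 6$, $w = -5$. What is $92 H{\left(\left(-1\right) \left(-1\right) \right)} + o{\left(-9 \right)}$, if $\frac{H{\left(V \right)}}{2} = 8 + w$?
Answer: $1128$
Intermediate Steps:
$P = -24$ ($P = \left(-4\right) 6 = -24$)
$H{\left(V \right)} = 6$ ($H{\left(V \right)} = 2 \left(8 - 5\right) = 2 \cdot 3 = 6$)
$o{\left(Q \right)} = 576$ ($o{\left(Q \right)} = \left(-24 + \left(-4 + 4\right) 1\right)^{2} = \left(-24 + 0 \cdot 1\right)^{2} = \left(-24 + 0\right)^{2} = \left(-24\right)^{2} = 576$)
$92 H{\left(\left(-1\right) \left(-1\right) \right)} + o{\left(-9 \right)} = 92 \cdot 6 + 576 = 552 + 576 = 1128$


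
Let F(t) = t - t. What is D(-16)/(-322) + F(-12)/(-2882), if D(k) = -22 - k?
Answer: 3/161 ≈ 0.018634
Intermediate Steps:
F(t) = 0
D(-16)/(-322) + F(-12)/(-2882) = (-22 - 1*(-16))/(-322) + 0/(-2882) = (-22 + 16)*(-1/322) + 0*(-1/2882) = -6*(-1/322) + 0 = 3/161 + 0 = 3/161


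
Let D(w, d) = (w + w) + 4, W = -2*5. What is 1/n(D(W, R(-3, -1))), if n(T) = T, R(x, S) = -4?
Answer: -1/16 ≈ -0.062500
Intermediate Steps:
W = -10
D(w, d) = 4 + 2*w (D(w, d) = 2*w + 4 = 4 + 2*w)
1/n(D(W, R(-3, -1))) = 1/(4 + 2*(-10)) = 1/(4 - 20) = 1/(-16) = -1/16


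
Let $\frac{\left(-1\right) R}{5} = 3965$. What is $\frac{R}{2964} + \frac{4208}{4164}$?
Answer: $- \frac{149741}{26372} \approx -5.678$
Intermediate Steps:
$R = -19825$ ($R = \left(-5\right) 3965 = -19825$)
$\frac{R}{2964} + \frac{4208}{4164} = - \frac{19825}{2964} + \frac{4208}{4164} = \left(-19825\right) \frac{1}{2964} + 4208 \cdot \frac{1}{4164} = - \frac{1525}{228} + \frac{1052}{1041} = - \frac{149741}{26372}$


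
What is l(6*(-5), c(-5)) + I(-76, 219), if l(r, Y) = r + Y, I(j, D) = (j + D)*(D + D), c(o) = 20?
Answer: 62624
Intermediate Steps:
I(j, D) = 2*D*(D + j) (I(j, D) = (D + j)*(2*D) = 2*D*(D + j))
l(r, Y) = Y + r
l(6*(-5), c(-5)) + I(-76, 219) = (20 + 6*(-5)) + 2*219*(219 - 76) = (20 - 30) + 2*219*143 = -10 + 62634 = 62624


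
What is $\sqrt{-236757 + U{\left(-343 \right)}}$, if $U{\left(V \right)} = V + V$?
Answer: $i \sqrt{237443} \approx 487.28 i$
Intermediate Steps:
$U{\left(V \right)} = 2 V$
$\sqrt{-236757 + U{\left(-343 \right)}} = \sqrt{-236757 + 2 \left(-343\right)} = \sqrt{-236757 - 686} = \sqrt{-237443} = i \sqrt{237443}$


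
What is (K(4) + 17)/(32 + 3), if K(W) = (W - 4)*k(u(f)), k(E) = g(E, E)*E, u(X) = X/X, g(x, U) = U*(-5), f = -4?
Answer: 17/35 ≈ 0.48571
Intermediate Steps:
g(x, U) = -5*U
u(X) = 1
k(E) = -5*E² (k(E) = (-5*E)*E = -5*E²)
K(W) = 20 - 5*W (K(W) = (W - 4)*(-5*1²) = (-4 + W)*(-5*1) = (-4 + W)*(-5) = 20 - 5*W)
(K(4) + 17)/(32 + 3) = ((20 - 5*4) + 17)/(32 + 3) = ((20 - 20) + 17)/35 = (0 + 17)*(1/35) = 17*(1/35) = 17/35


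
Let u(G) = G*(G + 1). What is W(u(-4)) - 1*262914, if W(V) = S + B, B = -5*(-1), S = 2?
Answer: -262907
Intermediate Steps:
u(G) = G*(1 + G)
B = 5
W(V) = 7 (W(V) = 2 + 5 = 7)
W(u(-4)) - 1*262914 = 7 - 1*262914 = 7 - 262914 = -262907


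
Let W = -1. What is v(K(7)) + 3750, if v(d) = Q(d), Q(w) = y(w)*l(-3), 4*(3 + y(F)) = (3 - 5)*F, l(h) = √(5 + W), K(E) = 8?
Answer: 3736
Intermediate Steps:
l(h) = 2 (l(h) = √(5 - 1) = √4 = 2)
y(F) = -3 - F/2 (y(F) = -3 + ((3 - 5)*F)/4 = -3 + (-2*F)/4 = -3 - F/2)
Q(w) = -6 - w (Q(w) = (-3 - w/2)*2 = -6 - w)
v(d) = -6 - d
v(K(7)) + 3750 = (-6 - 1*8) + 3750 = (-6 - 8) + 3750 = -14 + 3750 = 3736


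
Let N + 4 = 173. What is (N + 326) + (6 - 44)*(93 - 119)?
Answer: 1483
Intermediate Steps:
N = 169 (N = -4 + 173 = 169)
(N + 326) + (6 - 44)*(93 - 119) = (169 + 326) + (6 - 44)*(93 - 119) = 495 - 38*(-26) = 495 + 988 = 1483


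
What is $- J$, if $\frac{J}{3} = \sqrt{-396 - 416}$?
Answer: $- 6 i \sqrt{203} \approx - 85.487 i$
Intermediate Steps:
$J = 6 i \sqrt{203}$ ($J = 3 \sqrt{-396 - 416} = 3 \sqrt{-812} = 3 \cdot 2 i \sqrt{203} = 6 i \sqrt{203} \approx 85.487 i$)
$- J = - 6 i \sqrt{203}$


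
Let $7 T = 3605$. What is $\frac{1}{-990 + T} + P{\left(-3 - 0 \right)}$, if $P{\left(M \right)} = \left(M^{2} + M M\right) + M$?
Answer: $\frac{7124}{475} \approx 14.998$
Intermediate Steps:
$T = 515$ ($T = \frac{1}{7} \cdot 3605 = 515$)
$P{\left(M \right)} = M + 2 M^{2}$ ($P{\left(M \right)} = \left(M^{2} + M^{2}\right) + M = 2 M^{2} + M = M + 2 M^{2}$)
$\frac{1}{-990 + T} + P{\left(-3 - 0 \right)} = \frac{1}{-990 + 515} + \left(-3 - 0\right) \left(1 + 2 \left(-3 - 0\right)\right) = \frac{1}{-475} + \left(-3 + 0\right) \left(1 + 2 \left(-3 + 0\right)\right) = - \frac{1}{475} - 3 \left(1 + 2 \left(-3\right)\right) = - \frac{1}{475} - 3 \left(1 - 6\right) = - \frac{1}{475} - -15 = - \frac{1}{475} + 15 = \frac{7124}{475}$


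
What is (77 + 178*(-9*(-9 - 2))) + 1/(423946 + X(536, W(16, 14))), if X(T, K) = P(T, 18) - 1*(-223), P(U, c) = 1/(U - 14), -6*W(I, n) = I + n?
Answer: 3918845660603/221416219 ≈ 17699.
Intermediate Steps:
W(I, n) = -I/6 - n/6 (W(I, n) = -(I + n)/6 = -I/6 - n/6)
P(U, c) = 1/(-14 + U)
X(T, K) = 223 + 1/(-14 + T) (X(T, K) = 1/(-14 + T) - 1*(-223) = 1/(-14 + T) + 223 = 223 + 1/(-14 + T))
(77 + 178*(-9*(-9 - 2))) + 1/(423946 + X(536, W(16, 14))) = (77 + 178*(-9*(-9 - 2))) + 1/(423946 + (-3121 + 223*536)/(-14 + 536)) = (77 + 178*(-9*(-11))) + 1/(423946 + (-3121 + 119528)/522) = (77 + 178*99) + 1/(423946 + (1/522)*116407) = (77 + 17622) + 1/(423946 + 116407/522) = 17699 + 1/(221416219/522) = 17699 + 522/221416219 = 3918845660603/221416219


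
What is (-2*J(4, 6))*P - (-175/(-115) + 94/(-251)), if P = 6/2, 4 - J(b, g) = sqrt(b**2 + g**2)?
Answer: -145175/5773 + 12*sqrt(13) ≈ 18.119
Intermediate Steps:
J(b, g) = 4 - sqrt(b**2 + g**2)
P = 3 (P = 6*(1/2) = 3)
(-2*J(4, 6))*P - (-175/(-115) + 94/(-251)) = -2*(4 - sqrt(4**2 + 6**2))*3 - (-175/(-115) + 94/(-251)) = -2*(4 - sqrt(16 + 36))*3 - (-175*(-1/115) + 94*(-1/251)) = -2*(4 - sqrt(52))*3 - (35/23 - 94/251) = -2*(4 - 2*sqrt(13))*3 - 1*6623/5773 = -2*(4 - 2*sqrt(13))*3 - 6623/5773 = (-8 + 4*sqrt(13))*3 - 6623/5773 = (-24 + 12*sqrt(13)) - 6623/5773 = -145175/5773 + 12*sqrt(13)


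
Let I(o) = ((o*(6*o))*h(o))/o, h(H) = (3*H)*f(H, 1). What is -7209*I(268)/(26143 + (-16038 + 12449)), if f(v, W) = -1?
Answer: 517779216/1253 ≈ 4.1323e+5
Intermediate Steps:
h(H) = -3*H (h(H) = (3*H)*(-1) = -3*H)
I(o) = -18*o² (I(o) = ((o*(6*o))*(-3*o))/o = ((6*o²)*(-3*o))/o = (-18*o³)/o = -18*o²)
-7209*I(268)/(26143 + (-16038 + 12449)) = -7209*(-1292832/(26143 + (-16038 + 12449))) = -7209*(-1292832/(26143 - 3589)) = -7209/(22554/(-1292832)) = -7209/(22554*(-1/1292832)) = -7209/(-1253/71824) = -7209*(-71824/1253) = 517779216/1253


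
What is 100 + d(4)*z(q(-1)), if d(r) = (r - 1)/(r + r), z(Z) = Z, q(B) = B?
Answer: 797/8 ≈ 99.625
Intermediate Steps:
d(r) = (-1 + r)/(2*r) (d(r) = (-1 + r)/((2*r)) = (-1 + r)*(1/(2*r)) = (-1 + r)/(2*r))
100 + d(4)*z(q(-1)) = 100 + ((½)*(-1 + 4)/4)*(-1) = 100 + ((½)*(¼)*3)*(-1) = 100 + (3/8)*(-1) = 100 - 3/8 = 797/8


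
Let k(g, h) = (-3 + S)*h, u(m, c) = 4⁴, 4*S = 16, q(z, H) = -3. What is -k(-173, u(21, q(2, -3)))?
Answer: -256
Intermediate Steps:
S = 4 (S = (¼)*16 = 4)
u(m, c) = 256
k(g, h) = h (k(g, h) = (-3 + 4)*h = 1*h = h)
-k(-173, u(21, q(2, -3))) = -1*256 = -256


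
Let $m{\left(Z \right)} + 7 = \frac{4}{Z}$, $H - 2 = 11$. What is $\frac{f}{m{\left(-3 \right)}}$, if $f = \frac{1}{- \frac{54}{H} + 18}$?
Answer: $- \frac{13}{1500} \approx -0.0086667$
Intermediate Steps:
$H = 13$ ($H = 2 + 11 = 13$)
$m{\left(Z \right)} = -7 + \frac{4}{Z}$
$f = \frac{13}{180}$ ($f = \frac{1}{- \frac{54}{13} + 18} = \frac{1}{\frac{180}{13}} = \frac{13}{180} \approx 0.072222$)
$\frac{f}{m{\left(-3 \right)}} = \frac{1}{-7 + \frac{4}{-3}} \cdot \frac{13}{180} = \frac{1}{-7 + 4 \left(- \frac{1}{3}\right)} \frac{13}{180} = \frac{1}{-7 - \frac{4}{3}} \cdot \frac{13}{180} = \frac{1}{- \frac{25}{3}} \cdot \frac{13}{180} = \left(- \frac{3}{25}\right) \frac{13}{180} = - \frac{13}{1500}$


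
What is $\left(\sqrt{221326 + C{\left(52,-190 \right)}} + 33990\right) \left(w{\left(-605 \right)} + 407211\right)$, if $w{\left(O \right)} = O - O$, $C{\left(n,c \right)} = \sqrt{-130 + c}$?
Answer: $13841101890 + 407211 \sqrt{221326 + 8 i \sqrt{5}} \approx 1.4033 \cdot 10^{10} + 7741.9 i$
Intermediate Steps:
$w{\left(O \right)} = 0$
$\left(\sqrt{221326 + C{\left(52,-190 \right)}} + 33990\right) \left(w{\left(-605 \right)} + 407211\right) = \left(\sqrt{221326 + \sqrt{-130 - 190}} + 33990\right) \left(0 + 407211\right) = \left(\sqrt{221326 + \sqrt{-320}} + 33990\right) 407211 = \left(\sqrt{221326 + 8 i \sqrt{5}} + 33990\right) 407211 = \left(33990 + \sqrt{221326 + 8 i \sqrt{5}}\right) 407211 = 13841101890 + 407211 \sqrt{221326 + 8 i \sqrt{5}}$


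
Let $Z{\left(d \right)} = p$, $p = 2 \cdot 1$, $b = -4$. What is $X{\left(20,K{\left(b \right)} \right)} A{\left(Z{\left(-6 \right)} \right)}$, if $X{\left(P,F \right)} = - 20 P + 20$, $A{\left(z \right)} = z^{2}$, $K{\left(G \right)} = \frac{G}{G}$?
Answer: $-1520$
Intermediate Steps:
$p = 2$
$K{\left(G \right)} = 1$
$Z{\left(d \right)} = 2$
$X{\left(P,F \right)} = 20 - 20 P$
$X{\left(20,K{\left(b \right)} \right)} A{\left(Z{\left(-6 \right)} \right)} = \left(20 - 400\right) 2^{2} = \left(20 - 400\right) 4 = \left(-380\right) 4 = -1520$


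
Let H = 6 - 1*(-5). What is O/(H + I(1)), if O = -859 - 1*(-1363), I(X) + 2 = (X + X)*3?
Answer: 168/5 ≈ 33.600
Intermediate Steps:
H = 11 (H = 6 + 5 = 11)
I(X) = -2 + 6*X (I(X) = -2 + (X + X)*3 = -2 + (2*X)*3 = -2 + 6*X)
O = 504 (O = -859 + 1363 = 504)
O/(H + I(1)) = 504/(11 + (-2 + 6*1)) = 504/(11 + (-2 + 6)) = 504/(11 + 4) = 504/15 = 504*(1/15) = 168/5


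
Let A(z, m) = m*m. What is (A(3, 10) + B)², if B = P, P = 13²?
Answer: 72361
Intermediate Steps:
A(z, m) = m²
P = 169
B = 169
(A(3, 10) + B)² = (10² + 169)² = (100 + 169)² = 269² = 72361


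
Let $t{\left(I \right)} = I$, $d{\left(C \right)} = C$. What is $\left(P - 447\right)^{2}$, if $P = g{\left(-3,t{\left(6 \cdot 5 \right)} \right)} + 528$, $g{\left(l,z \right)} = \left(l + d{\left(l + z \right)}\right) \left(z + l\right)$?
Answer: $531441$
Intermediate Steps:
$g{\left(l,z \right)} = \left(l + z\right) \left(z + 2 l\right)$ ($g{\left(l,z \right)} = \left(l + \left(l + z\right)\right) \left(z + l\right) = \left(z + 2 l\right) \left(l + z\right) = \left(l + z\right) \left(z + 2 l\right)$)
$P = 1176$ ($P = \left(\left(6 \cdot 5\right)^{2} + 2 \left(-3\right)^{2} + 3 \left(-3\right) 6 \cdot 5\right) + 528 = \left(30^{2} + 2 \cdot 9 + 3 \left(-3\right) 30\right) + 528 = \left(900 + 18 - 270\right) + 528 = 648 + 528 = 1176$)
$\left(P - 447\right)^{2} = \left(1176 - 447\right)^{2} = 729^{2} = 531441$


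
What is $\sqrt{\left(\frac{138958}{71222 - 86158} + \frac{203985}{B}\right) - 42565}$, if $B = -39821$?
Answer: $\frac{3 i \sqrt{104599653398568675957}}{148691614} \approx 206.35 i$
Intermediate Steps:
$\sqrt{\left(\frac{138958}{71222 - 86158} + \frac{203985}{B}\right) - 42565} = \sqrt{\left(\frac{138958}{71222 - 86158} + \frac{203985}{-39821}\right) - 42565} = \sqrt{\left(\frac{138958}{71222 - 86158} + 203985 \left(- \frac{1}{39821}\right)\right) - 42565} = \sqrt{\left(\frac{138958}{-14936} - \frac{203985}{39821}\right) - 42565} = \sqrt{\left(138958 \left(- \frac{1}{14936}\right) - \frac{203985}{39821}\right) - 42565} = \sqrt{\left(- \frac{69479}{7468} - \frac{203985}{39821}\right) - 42565} = \sqrt{- \frac{4290083239}{297383228} - 42565} = \sqrt{- \frac{12662407183059}{297383228}} = \frac{3 i \sqrt{104599653398568675957}}{148691614}$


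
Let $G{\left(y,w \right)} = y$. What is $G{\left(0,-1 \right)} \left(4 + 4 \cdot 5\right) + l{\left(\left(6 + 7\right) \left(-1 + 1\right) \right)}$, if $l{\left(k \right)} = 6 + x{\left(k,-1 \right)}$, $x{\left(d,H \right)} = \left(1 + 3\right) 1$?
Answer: $10$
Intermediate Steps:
$x{\left(d,H \right)} = 4$ ($x{\left(d,H \right)} = 4 \cdot 1 = 4$)
$l{\left(k \right)} = 10$ ($l{\left(k \right)} = 6 + 4 = 10$)
$G{\left(0,-1 \right)} \left(4 + 4 \cdot 5\right) + l{\left(\left(6 + 7\right) \left(-1 + 1\right) \right)} = 0 \left(4 + 4 \cdot 5\right) + 10 = 0 \left(4 + 20\right) + 10 = 0 \cdot 24 + 10 = 0 + 10 = 10$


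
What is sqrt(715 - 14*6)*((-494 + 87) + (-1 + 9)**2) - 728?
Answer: -728 - 343*sqrt(631) ≈ -9344.1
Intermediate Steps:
sqrt(715 - 14*6)*((-494 + 87) + (-1 + 9)**2) - 728 = sqrt(715 - 84)*(-407 + 8**2) - 728 = sqrt(631)*(-407 + 64) - 728 = sqrt(631)*(-343) - 728 = -343*sqrt(631) - 728 = -728 - 343*sqrt(631)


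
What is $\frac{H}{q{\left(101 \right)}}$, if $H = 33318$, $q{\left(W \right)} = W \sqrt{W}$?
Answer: $\frac{33318 \sqrt{101}}{10201} \approx 32.824$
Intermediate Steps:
$q{\left(W \right)} = W^{\frac{3}{2}}$
$\frac{H}{q{\left(101 \right)}} = \frac{33318}{101^{\frac{3}{2}}} = \frac{33318}{101 \sqrt{101}} = 33318 \frac{\sqrt{101}}{10201} = \frac{33318 \sqrt{101}}{10201}$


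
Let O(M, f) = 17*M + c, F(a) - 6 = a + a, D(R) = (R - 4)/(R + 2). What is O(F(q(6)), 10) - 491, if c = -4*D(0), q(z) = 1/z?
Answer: -1126/3 ≈ -375.33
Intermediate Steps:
D(R) = (-4 + R)/(2 + R)
c = 8 (c = -4*(-4 + 0)/(2 + 0) = -4*(-4)/2 = -2*(-4) = -4*(-2) = 8)
F(a) = 6 + 2*a (F(a) = 6 + (a + a) = 6 + 2*a)
O(M, f) = 8 + 17*M (O(M, f) = 17*M + 8 = 8 + 17*M)
O(F(q(6)), 10) - 491 = (8 + 17*(6 + 2/6)) - 491 = (8 + 17*(6 + 2*(⅙))) - 491 = (8 + 17*(6 + ⅓)) - 491 = (8 + 17*(19/3)) - 491 = (8 + 323/3) - 491 = 347/3 - 491 = -1126/3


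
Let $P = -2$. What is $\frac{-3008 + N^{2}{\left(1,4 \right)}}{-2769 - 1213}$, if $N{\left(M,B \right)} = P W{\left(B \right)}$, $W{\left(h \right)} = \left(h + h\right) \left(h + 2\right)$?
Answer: $- \frac{3104}{1991} \approx -1.559$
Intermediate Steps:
$W{\left(h \right)} = 2 h \left(2 + h\right)$
$N{\left(M,B \right)} = - 4 B \left(2 + B\right)$ ($N{\left(M,B \right)} = - 2 \cdot 2 B \left(2 + B\right) = - 4 B \left(2 + B\right)$)
$\frac{-3008 + N^{2}{\left(1,4 \right)}}{-2769 - 1213} = \frac{-3008 + \left(\left(-4\right) 4 \left(2 + 4\right)\right)^{2}}{-2769 - 1213} = \frac{-3008 + \left(\left(-4\right) 4 \cdot 6\right)^{2}}{-3982} = \left(-3008 + \left(-96\right)^{2}\right) \left(- \frac{1}{3982}\right) = \left(-3008 + 9216\right) \left(- \frac{1}{3982}\right) = 6208 \left(- \frac{1}{3982}\right) = - \frac{3104}{1991}$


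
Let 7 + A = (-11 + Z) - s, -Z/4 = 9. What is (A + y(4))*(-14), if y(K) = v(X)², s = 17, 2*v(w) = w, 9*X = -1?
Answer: 161021/162 ≈ 993.96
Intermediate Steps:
Z = -36 (Z = -4*9 = -36)
X = -⅑ (X = (⅑)*(-1) = -⅑ ≈ -0.11111)
v(w) = w/2
y(K) = 1/324 (y(K) = ((½)*(-⅑))² = (-1/18)² = 1/324)
A = -71 (A = -7 + ((-11 - 36) - 1*17) = -7 + (-47 - 17) = -7 - 64 = -71)
(A + y(4))*(-14) = (-71 + 1/324)*(-14) = -23003/324*(-14) = 161021/162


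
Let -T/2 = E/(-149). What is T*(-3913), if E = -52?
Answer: 406952/149 ≈ 2731.2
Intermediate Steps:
T = -104/149 (T = -(-104)/(-149) = -(-104)*(-1)/149 = -2*52/149 = -104/149 ≈ -0.69799)
T*(-3913) = -104/149*(-3913) = 406952/149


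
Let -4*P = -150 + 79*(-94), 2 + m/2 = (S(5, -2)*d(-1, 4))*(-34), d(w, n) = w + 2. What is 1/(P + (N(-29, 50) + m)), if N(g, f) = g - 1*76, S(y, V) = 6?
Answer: 1/1377 ≈ 0.00072622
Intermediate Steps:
d(w, n) = 2 + w
N(g, f) = -76 + g (N(g, f) = g - 76 = -76 + g)
m = -412 (m = -4 + 2*((6*(2 - 1))*(-34)) = -4 + 2*((6*1)*(-34)) = -4 + 2*(6*(-34)) = -4 + 2*(-204) = -4 - 408 = -412)
P = 1894 (P = -(-150 + 79*(-94))/4 = -(-150 - 7426)/4 = -¼*(-7576) = 1894)
1/(P + (N(-29, 50) + m)) = 1/(1894 + ((-76 - 29) - 412)) = 1/(1894 + (-105 - 412)) = 1/(1894 - 517) = 1/1377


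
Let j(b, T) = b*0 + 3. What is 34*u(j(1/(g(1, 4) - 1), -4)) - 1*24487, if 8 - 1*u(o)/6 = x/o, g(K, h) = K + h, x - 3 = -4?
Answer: -22787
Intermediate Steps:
x = -1 (x = 3 - 4 = -1)
j(b, T) = 3 (j(b, T) = 0 + 3 = 3)
u(o) = 48 + 6/o (u(o) = 48 - (-6)/o = 48 + 6/o)
34*u(j(1/(g(1, 4) - 1), -4)) - 1*24487 = 34*(48 + 6/3) - 1*24487 = 34*(48 + 6*(⅓)) - 24487 = 34*(48 + 2) - 24487 = 34*50 - 24487 = 1700 - 24487 = -22787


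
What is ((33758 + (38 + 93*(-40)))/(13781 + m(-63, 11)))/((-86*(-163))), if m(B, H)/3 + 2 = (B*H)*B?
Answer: 7519/507283384 ≈ 1.4822e-5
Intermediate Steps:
m(B, H) = -6 + 3*H*B**2 (m(B, H) = -6 + 3*((B*H)*B) = -6 + 3*(H*B**2) = -6 + 3*H*B**2)
((33758 + (38 + 93*(-40)))/(13781 + m(-63, 11)))/((-86*(-163))) = ((33758 + (38 + 93*(-40)))/(13781 + (-6 + 3*11*(-63)**2)))/((-86*(-163))) = ((33758 + (38 - 3720))/(13781 + (-6 + 3*11*3969)))/14018 = ((33758 - 3682)/(13781 + (-6 + 130977)))*(1/14018) = (30076/(13781 + 130971))*(1/14018) = (30076/144752)*(1/14018) = (30076*(1/144752))*(1/14018) = (7519/36188)*(1/14018) = 7519/507283384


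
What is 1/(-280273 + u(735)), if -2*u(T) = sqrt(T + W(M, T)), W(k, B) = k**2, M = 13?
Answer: -280273/78552954303 + sqrt(226)/78552954303 ≈ -3.5678e-6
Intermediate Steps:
u(T) = -sqrt(169 + T)/2 (u(T) = -sqrt(T + 13**2)/2 = -sqrt(T + 169)/2 = -sqrt(169 + T)/2)
1/(-280273 + u(735)) = 1/(-280273 - sqrt(169 + 735)/2) = 1/(-280273 - sqrt(226))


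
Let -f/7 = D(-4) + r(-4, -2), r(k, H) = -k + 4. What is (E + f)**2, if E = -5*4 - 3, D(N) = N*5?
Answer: 3721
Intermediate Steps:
r(k, H) = 4 - k
D(N) = 5*N
E = -23 (E = -20 - 3 = -23)
f = 84 (f = -7*(5*(-4) + (4 - 1*(-4))) = -7*(-20 + (4 + 4)) = -7*(-20 + 8) = -7*(-12) = 84)
(E + f)**2 = (-23 + 84)**2 = 61**2 = 3721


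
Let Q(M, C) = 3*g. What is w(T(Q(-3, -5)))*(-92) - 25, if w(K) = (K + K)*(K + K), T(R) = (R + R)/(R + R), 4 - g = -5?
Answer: -393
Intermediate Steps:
g = 9 (g = 4 - 1*(-5) = 4 + 5 = 9)
Q(M, C) = 27 (Q(M, C) = 3*9 = 27)
T(R) = 1 (T(R) = (2*R)/((2*R)) = (2*R)*(1/(2*R)) = 1)
w(K) = 4*K² (w(K) = (2*K)*(2*K) = 4*K²)
w(T(Q(-3, -5)))*(-92) - 25 = (4*1²)*(-92) - 25 = (4*1)*(-92) - 25 = 4*(-92) - 25 = -368 - 25 = -393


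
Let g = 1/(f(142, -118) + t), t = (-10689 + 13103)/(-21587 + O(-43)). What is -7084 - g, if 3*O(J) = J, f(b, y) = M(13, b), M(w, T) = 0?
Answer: -1506986/213 ≈ -7075.1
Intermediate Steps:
f(b, y) = 0
O(J) = J/3
t = -213/1906 (t = (-10689 + 13103)/(-21587 + (1/3)*(-43)) = 2414/(-21587 - 43/3) = 2414/(-64804/3) = 2414*(-3/64804) = -213/1906 ≈ -0.11175)
g = -1906/213 (g = 1/(0 - 213/1906) = 1/(-213/1906) = -1906/213 ≈ -8.9484)
-7084 - g = -7084 - 1*(-1906/213) = -7084 + 1906/213 = -1506986/213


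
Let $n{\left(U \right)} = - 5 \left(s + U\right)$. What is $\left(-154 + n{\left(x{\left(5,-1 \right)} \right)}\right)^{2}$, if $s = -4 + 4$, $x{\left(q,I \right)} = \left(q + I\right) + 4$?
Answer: $37636$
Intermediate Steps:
$x{\left(q,I \right)} = 4 + I + q$ ($x{\left(q,I \right)} = \left(I + q\right) + 4 = 4 + I + q$)
$s = 0$
$n{\left(U \right)} = - 5 U$ ($n{\left(U \right)} = - 5 \left(0 + U\right) = - 5 U$)
$\left(-154 + n{\left(x{\left(5,-1 \right)} \right)}\right)^{2} = \left(-154 - 5 \left(4 - 1 + 5\right)\right)^{2} = \left(-154 - 40\right)^{2} = \left(-194\right)^{2} = 37636$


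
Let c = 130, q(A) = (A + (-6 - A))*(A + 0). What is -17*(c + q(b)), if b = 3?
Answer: -1904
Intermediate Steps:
q(A) = -6*A
-17*(c + q(b)) = -17*(130 - 6*3) = -17*(130 - 18) = -17*112 = -1904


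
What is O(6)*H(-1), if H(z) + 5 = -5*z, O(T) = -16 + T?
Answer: 0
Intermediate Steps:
H(z) = -5 - 5*z
O(6)*H(-1) = (-16 + 6)*(-5 - 5*(-1)) = -10*(-5 + 5) = -10*0 = 0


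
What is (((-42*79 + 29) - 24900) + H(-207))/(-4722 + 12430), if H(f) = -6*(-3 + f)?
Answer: -26929/7708 ≈ -3.4936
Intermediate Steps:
H(f) = 18 - 6*f
(((-42*79 + 29) - 24900) + H(-207))/(-4722 + 12430) = (((-42*79 + 29) - 24900) + (18 - 6*(-207)))/(-4722 + 12430) = (((-3318 + 29) - 24900) + (18 + 1242))/7708 = ((-3289 - 24900) + 1260)*(1/7708) = (-28189 + 1260)*(1/7708) = -26929*1/7708 = -26929/7708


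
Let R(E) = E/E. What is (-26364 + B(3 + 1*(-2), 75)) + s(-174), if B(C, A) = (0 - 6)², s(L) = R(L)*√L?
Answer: -26328 + I*√174 ≈ -26328.0 + 13.191*I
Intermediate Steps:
R(E) = 1
s(L) = √L (s(L) = 1*√L = √L)
B(C, A) = 36 (B(C, A) = (-6)² = 36)
(-26364 + B(3 + 1*(-2), 75)) + s(-174) = (-26364 + 36) + √(-174) = -26328 + I*√174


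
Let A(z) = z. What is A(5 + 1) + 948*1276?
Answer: 1209654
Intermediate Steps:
A(5 + 1) + 948*1276 = (5 + 1) + 948*1276 = 6 + 1209648 = 1209654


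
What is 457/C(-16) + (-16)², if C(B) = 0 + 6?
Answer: 1993/6 ≈ 332.17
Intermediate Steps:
C(B) = 6
457/C(-16) + (-16)² = 457/6 + (-16)² = 457*(⅙) + 256 = 457/6 + 256 = 1993/6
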